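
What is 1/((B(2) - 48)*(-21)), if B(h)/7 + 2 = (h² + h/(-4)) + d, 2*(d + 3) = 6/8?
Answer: 8/9387 ≈ 0.00085224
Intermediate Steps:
d = -21/8 (d = -3 + (6/8)/2 = -3 + (6*(⅛))/2 = -3 + (½)*(¾) = -3 + 3/8 = -21/8 ≈ -2.6250)
B(h) = -259/8 + 7*h² - 7*h/4 (B(h) = -14 + 7*((h² + h/(-4)) - 21/8) = -14 + 7*((h² - h/4) - 21/8) = -14 + 7*(-21/8 + h² - h/4) = -14 + (-147/8 + 7*h² - 7*h/4) = -259/8 + 7*h² - 7*h/4)
1/((B(2) - 48)*(-21)) = 1/(((-259/8 + 7*2² - 7/4*2) - 48)*(-21)) = 1/(((-259/8 + 7*4 - 7/2) - 48)*(-21)) = 1/(((-259/8 + 28 - 7/2) - 48)*(-21)) = 1/((-63/8 - 48)*(-21)) = 1/(-447/8*(-21)) = 1/(9387/8) = 8/9387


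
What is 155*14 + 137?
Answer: 2307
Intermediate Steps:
155*14 + 137 = 2170 + 137 = 2307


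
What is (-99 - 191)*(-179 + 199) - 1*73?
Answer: -5873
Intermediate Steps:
(-99 - 191)*(-179 + 199) - 1*73 = -290*20 - 73 = -5800 - 73 = -5873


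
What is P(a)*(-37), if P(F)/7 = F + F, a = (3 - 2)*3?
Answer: -1554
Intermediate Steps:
a = 3 (a = 1*3 = 3)
P(F) = 14*F (P(F) = 7*(F + F) = 7*(2*F) = 14*F)
P(a)*(-37) = (14*3)*(-37) = 42*(-37) = -1554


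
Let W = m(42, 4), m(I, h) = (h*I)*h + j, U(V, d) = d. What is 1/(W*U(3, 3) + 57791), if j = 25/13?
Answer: 13/777566 ≈ 1.6719e-5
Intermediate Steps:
j = 25/13 (j = 25*(1/13) = 25/13 ≈ 1.9231)
m(I, h) = 25/13 + I*h² (m(I, h) = (h*I)*h + 25/13 = (I*h)*h + 25/13 = I*h² + 25/13 = 25/13 + I*h²)
W = 8761/13 (W = 25/13 + 42*4² = 25/13 + 42*16 = 25/13 + 672 = 8761/13 ≈ 673.92)
1/(W*U(3, 3) + 57791) = 1/((8761/13)*3 + 57791) = 1/(26283/13 + 57791) = 1/(777566/13) = 13/777566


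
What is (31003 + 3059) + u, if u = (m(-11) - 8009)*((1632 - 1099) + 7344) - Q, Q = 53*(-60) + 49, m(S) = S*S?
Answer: -62096583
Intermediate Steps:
m(S) = S²
Q = -3131 (Q = -3180 + 49 = -3131)
u = -62130645 (u = ((-11)² - 8009)*((1632 - 1099) + 7344) - 1*(-3131) = (121 - 8009)*(533 + 7344) + 3131 = -7888*7877 + 3131 = -62133776 + 3131 = -62130645)
(31003 + 3059) + u = (31003 + 3059) - 62130645 = 34062 - 62130645 = -62096583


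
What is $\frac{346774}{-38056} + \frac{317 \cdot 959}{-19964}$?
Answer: $- \frac{82554171}{3391741} \approx -24.34$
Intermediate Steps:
$\frac{346774}{-38056} + \frac{317 \cdot 959}{-19964} = 346774 \left(- \frac{1}{38056}\right) + 304003 \left(- \frac{1}{19964}\right) = - \frac{173387}{19028} - \frac{43429}{2852} = - \frac{82554171}{3391741}$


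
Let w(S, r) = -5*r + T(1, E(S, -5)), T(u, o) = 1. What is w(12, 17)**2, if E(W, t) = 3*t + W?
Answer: 7056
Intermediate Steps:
E(W, t) = W + 3*t
w(S, r) = 1 - 5*r (w(S, r) = -5*r + 1 = 1 - 5*r)
w(12, 17)**2 = (1 - 5*17)**2 = (1 - 85)**2 = (-84)**2 = 7056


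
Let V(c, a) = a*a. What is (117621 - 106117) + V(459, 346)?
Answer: 131220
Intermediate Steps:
V(c, a) = a²
(117621 - 106117) + V(459, 346) = (117621 - 106117) + 346² = 11504 + 119716 = 131220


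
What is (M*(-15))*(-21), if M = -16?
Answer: -5040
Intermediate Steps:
(M*(-15))*(-21) = -16*(-15)*(-21) = 240*(-21) = -5040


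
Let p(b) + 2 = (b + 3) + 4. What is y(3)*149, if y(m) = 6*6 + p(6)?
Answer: 7003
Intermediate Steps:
p(b) = 5 + b (p(b) = -2 + ((b + 3) + 4) = -2 + ((3 + b) + 4) = -2 + (7 + b) = 5 + b)
y(m) = 47 (y(m) = 6*6 + (5 + 6) = 36 + 11 = 47)
y(3)*149 = 47*149 = 7003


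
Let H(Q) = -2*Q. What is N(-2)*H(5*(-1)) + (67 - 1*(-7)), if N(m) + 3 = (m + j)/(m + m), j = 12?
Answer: 19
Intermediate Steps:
N(m) = -3 + (12 + m)/(2*m) (N(m) = -3 + (m + 12)/(m + m) = -3 + (12 + m)/((2*m)) = -3 + (12 + m)*(1/(2*m)) = -3 + (12 + m)/(2*m))
N(-2)*H(5*(-1)) + (67 - 1*(-7)) = (-5/2 + 6/(-2))*(-10*(-1)) + (67 - 1*(-7)) = (-5/2 + 6*(-½))*(-2*(-5)) + (67 + 7) = (-5/2 - 3)*10 + 74 = -11/2*10 + 74 = -55 + 74 = 19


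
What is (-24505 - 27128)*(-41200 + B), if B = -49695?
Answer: 4693181535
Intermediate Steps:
(-24505 - 27128)*(-41200 + B) = (-24505 - 27128)*(-41200 - 49695) = -51633*(-90895) = 4693181535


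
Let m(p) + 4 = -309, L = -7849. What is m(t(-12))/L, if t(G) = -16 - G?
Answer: 313/7849 ≈ 0.039878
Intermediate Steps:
m(p) = -313 (m(p) = -4 - 309 = -313)
m(t(-12))/L = -313/(-7849) = -313*(-1/7849) = 313/7849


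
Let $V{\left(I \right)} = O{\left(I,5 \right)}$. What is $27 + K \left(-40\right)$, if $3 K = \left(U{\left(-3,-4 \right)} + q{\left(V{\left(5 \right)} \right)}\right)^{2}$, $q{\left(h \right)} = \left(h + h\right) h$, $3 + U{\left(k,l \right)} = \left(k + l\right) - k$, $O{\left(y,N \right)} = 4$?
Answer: $- \frac{24919}{3} \approx -8306.3$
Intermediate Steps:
$U{\left(k,l \right)} = -3 + l$ ($U{\left(k,l \right)} = -3 + \left(\left(k + l\right) - k\right) = -3 + l$)
$V{\left(I \right)} = 4$
$q{\left(h \right)} = 2 h^{2}$ ($q{\left(h \right)} = 2 h h = 2 h^{2}$)
$K = \frac{625}{3}$ ($K = \frac{\left(\left(-3 - 4\right) + 2 \cdot 4^{2}\right)^{2}}{3} = \frac{\left(-7 + 2 \cdot 16\right)^{2}}{3} = \frac{\left(-7 + 32\right)^{2}}{3} = \frac{25^{2}}{3} = \frac{1}{3} \cdot 625 = \frac{625}{3} \approx 208.33$)
$27 + K \left(-40\right) = 27 + \frac{625}{3} \left(-40\right) = 27 - \frac{25000}{3} = - \frac{24919}{3}$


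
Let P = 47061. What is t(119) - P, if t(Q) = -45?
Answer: -47106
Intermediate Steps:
t(119) - P = -45 - 1*47061 = -45 - 47061 = -47106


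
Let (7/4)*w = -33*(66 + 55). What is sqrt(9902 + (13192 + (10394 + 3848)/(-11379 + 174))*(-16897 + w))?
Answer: 2*I*sqrt(43230333690090330)/26145 ≈ 15905.0*I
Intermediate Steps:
w = -15972/7 (w = 4*(-33*(66 + 55))/7 = 4*(-33*121)/7 = (4/7)*(-3993) = -15972/7 ≈ -2281.7)
sqrt(9902 + (13192 + (10394 + 3848)/(-11379 + 174))*(-16897 + w)) = sqrt(9902 + (13192 + (10394 + 3848)/(-11379 + 174))*(-16897 - 15972/7)) = sqrt(9902 + (13192 + 14242/(-11205))*(-134251/7)) = sqrt(9902 + (13192 + 14242*(-1/11205))*(-134251/7)) = sqrt(9902 + (13192 - 14242/11205)*(-134251/7)) = sqrt(9902 + (147802118/11205)*(-134251/7)) = sqrt(9902 - 19842582143618/78435) = sqrt(-19841805480248/78435) = 2*I*sqrt(43230333690090330)/26145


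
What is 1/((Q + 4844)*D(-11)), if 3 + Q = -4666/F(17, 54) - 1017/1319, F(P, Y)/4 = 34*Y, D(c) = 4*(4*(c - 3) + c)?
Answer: -1210842/1570475500079 ≈ -7.7100e-7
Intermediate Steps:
D(c) = -48 + 20*c (D(c) = 4*(4*(-3 + c) + c) = 4*((-12 + 4*c) + c) = 4*(-12 + 5*c) = -48 + 20*c)
F(P, Y) = 136*Y (F(P, Y) = 4*(34*Y) = 136*Y)
Q = -21341755/4843368 (Q = -3 + (-4666/(136*54) - 1017/1319) = -3 + (-4666/7344 - 1017*1/1319) = -3 + (-4666*1/7344 - 1017/1319) = -3 + (-2333/3672 - 1017/1319) = -3 - 6811651/4843368 = -21341755/4843368 ≈ -4.4064)
1/((Q + 4844)*D(-11)) = 1/((-21341755/4843368 + 4844)*(-48 + 20*(-11))) = 1/((23439932837/4843368)*(-48 - 220)) = (4843368/23439932837)/(-268) = (4843368/23439932837)*(-1/268) = -1210842/1570475500079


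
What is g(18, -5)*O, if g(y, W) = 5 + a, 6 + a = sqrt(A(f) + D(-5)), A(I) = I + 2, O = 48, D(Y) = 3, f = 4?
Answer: 96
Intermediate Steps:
A(I) = 2 + I
a = -3 (a = -6 + sqrt((2 + 4) + 3) = -6 + sqrt(6 + 3) = -6 + sqrt(9) = -6 + 3 = -3)
g(y, W) = 2 (g(y, W) = 5 - 3 = 2)
g(18, -5)*O = 2*48 = 96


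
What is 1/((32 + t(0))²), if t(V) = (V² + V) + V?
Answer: 1/1024 ≈ 0.00097656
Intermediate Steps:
t(V) = V² + 2*V (t(V) = (V + V²) + V = V² + 2*V)
1/((32 + t(0))²) = 1/((32 + 0*(2 + 0))²) = 1/((32 + 0*2)²) = 1/((32 + 0)²) = 1/(32²) = 1/1024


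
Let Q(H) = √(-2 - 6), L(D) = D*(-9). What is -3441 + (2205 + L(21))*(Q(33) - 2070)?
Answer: -4176561 + 4032*I*√2 ≈ -4.1766e+6 + 5702.1*I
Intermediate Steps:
L(D) = -9*D
Q(H) = 2*I*√2 (Q(H) = √(-8) = 2*I*√2)
-3441 + (2205 + L(21))*(Q(33) - 2070) = -3441 + (2205 - 9*21)*(2*I*√2 - 2070) = -3441 + (2205 - 189)*(-2070 + 2*I*√2) = -3441 + 2016*(-2070 + 2*I*√2) = -3441 + (-4173120 + 4032*I*√2) = -4176561 + 4032*I*√2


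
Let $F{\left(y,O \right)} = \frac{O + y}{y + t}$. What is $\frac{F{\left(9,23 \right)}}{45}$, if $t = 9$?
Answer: $\frac{16}{405} \approx 0.039506$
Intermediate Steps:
$F{\left(y,O \right)} = \frac{O + y}{9 + y}$ ($F{\left(y,O \right)} = \frac{O + y}{y + 9} = \frac{O + y}{9 + y}$)
$\frac{F{\left(9,23 \right)}}{45} = \frac{\frac{1}{9 + 9} \left(23 + 9\right)}{45} = \frac{1}{18} \cdot 32 \cdot \frac{1}{45} = \frac{16}{9} \cdot \frac{1}{45} = \frac{16}{405}$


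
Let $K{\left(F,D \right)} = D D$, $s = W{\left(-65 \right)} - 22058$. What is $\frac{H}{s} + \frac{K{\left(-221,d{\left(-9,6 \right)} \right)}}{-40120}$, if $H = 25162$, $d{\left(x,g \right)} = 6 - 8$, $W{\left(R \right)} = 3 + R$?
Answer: $- \frac{12619849}{11093180} \approx -1.1376$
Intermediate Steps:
$d{\left(x,g \right)} = -2$ ($d{\left(x,g \right)} = 6 - 8 = -2$)
$s = -22120$ ($s = \left(3 - 65\right) - 22058 = -62 - 22058 = -22120$)
$K{\left(F,D \right)} = D^{2}$
$\frac{H}{s} + \frac{K{\left(-221,d{\left(-9,6 \right)} \right)}}{-40120} = \frac{25162}{-22120} + \frac{\left(-2\right)^{2}}{-40120} = 25162 \left(- \frac{1}{22120}\right) + 4 \left(- \frac{1}{40120}\right) = - \frac{12581}{11060} - \frac{1}{10030} = - \frac{12619849}{11093180}$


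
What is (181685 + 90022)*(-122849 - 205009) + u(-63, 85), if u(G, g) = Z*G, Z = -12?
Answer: -89081312850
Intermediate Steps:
u(G, g) = -12*G
(181685 + 90022)*(-122849 - 205009) + u(-63, 85) = (181685 + 90022)*(-122849 - 205009) - 12*(-63) = 271707*(-327858) + 756 = -89081313606 + 756 = -89081312850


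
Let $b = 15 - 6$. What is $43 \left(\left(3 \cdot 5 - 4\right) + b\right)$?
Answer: $860$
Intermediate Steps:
$b = 9$
$43 \left(\left(3 \cdot 5 - 4\right) + b\right) = 43 \left(\left(3 \cdot 5 - 4\right) + 9\right) = 43 \left(\left(15 - 4\right) + 9\right) = 43 \left(11 + 9\right) = 43 \cdot 20 = 860$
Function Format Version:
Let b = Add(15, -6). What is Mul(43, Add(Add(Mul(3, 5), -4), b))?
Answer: 860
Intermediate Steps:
b = 9
Mul(43, Add(Add(Mul(3, 5), -4), b)) = Mul(43, Add(Add(Mul(3, 5), -4), 9)) = Mul(43, Add(Add(15, -4), 9)) = Mul(43, Add(11, 9)) = Mul(43, 20) = 860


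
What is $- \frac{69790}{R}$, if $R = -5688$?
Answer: $\frac{34895}{2844} \approx 12.27$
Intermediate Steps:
$- \frac{69790}{R} = - \frac{69790}{-5688} = \left(-69790\right) \left(- \frac{1}{5688}\right) = \frac{34895}{2844}$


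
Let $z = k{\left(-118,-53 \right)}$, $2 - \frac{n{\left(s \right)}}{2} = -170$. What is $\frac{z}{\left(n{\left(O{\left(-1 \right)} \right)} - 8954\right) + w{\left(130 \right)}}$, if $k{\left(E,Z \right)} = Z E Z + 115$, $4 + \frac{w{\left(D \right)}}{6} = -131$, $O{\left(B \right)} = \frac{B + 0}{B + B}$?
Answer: $\frac{110449}{3140} \approx 35.175$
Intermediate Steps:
$O{\left(B \right)} = \frac{1}{2}$ ($O{\left(B \right)} = \frac{B}{2 B} = B \frac{1}{2 B} = \frac{1}{2}$)
$w{\left(D \right)} = -810$ ($w{\left(D \right)} = -24 + 6 \left(-131\right) = -24 - 786 = -810$)
$n{\left(s \right)} = 344$ ($n{\left(s \right)} = 4 - -340 = 4 + 340 = 344$)
$k{\left(E,Z \right)} = 115 + E Z^{2}$ ($k{\left(E,Z \right)} = E Z Z + 115 = E Z^{2} + 115 = 115 + E Z^{2}$)
$z = -331347$ ($z = 115 - 118 \left(-53\right)^{2} = 115 - 331462 = -331347$)
$\frac{z}{\left(n{\left(O{\left(-1 \right)} \right)} - 8954\right) + w{\left(130 \right)}} = - \frac{331347}{\left(344 - 8954\right) - 810} = - \frac{331347}{-8610 - 810} = - \frac{331347}{-9420} = \left(-331347\right) \left(- \frac{1}{9420}\right) = \frac{110449}{3140}$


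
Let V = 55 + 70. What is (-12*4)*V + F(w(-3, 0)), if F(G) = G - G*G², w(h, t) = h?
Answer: -5976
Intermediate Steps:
V = 125
F(G) = G - G³
(-12*4)*V + F(w(-3, 0)) = -12*4*125 + (-3 - 1*(-3)³) = -48*125 + (-3 - 1*(-27)) = -6000 + (-3 + 27) = -6000 + 24 = -5976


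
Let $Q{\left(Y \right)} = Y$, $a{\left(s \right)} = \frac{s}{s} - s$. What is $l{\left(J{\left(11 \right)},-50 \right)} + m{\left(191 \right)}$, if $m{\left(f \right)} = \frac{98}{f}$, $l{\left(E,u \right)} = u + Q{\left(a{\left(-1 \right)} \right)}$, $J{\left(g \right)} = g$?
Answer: $- \frac{9070}{191} \approx -47.487$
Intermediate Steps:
$a{\left(s \right)} = 1 - s$
$l{\left(E,u \right)} = 2 + u$ ($l{\left(E,u \right)} = u + \left(1 - -1\right) = u + \left(1 + 1\right) = u + 2 = 2 + u$)
$l{\left(J{\left(11 \right)},-50 \right)} + m{\left(191 \right)} = \left(2 - 50\right) + \frac{98}{191} = -48 + 98 \cdot \frac{1}{191} = -48 + \frac{98}{191} = - \frac{9070}{191}$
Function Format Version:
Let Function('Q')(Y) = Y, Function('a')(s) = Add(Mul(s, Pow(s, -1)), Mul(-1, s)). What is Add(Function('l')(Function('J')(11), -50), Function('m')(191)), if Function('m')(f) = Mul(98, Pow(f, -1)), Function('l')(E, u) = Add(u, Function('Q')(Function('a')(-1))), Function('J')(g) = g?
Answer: Rational(-9070, 191) ≈ -47.487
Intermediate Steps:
Function('a')(s) = Add(1, Mul(-1, s))
Function('l')(E, u) = Add(2, u) (Function('l')(E, u) = Add(u, Add(1, Mul(-1, -1))) = Add(u, Add(1, 1)) = Add(u, 2) = Add(2, u))
Add(Function('l')(Function('J')(11), -50), Function('m')(191)) = Add(Add(2, -50), Mul(98, Pow(191, -1))) = Add(-48, Mul(98, Rational(1, 191))) = Add(-48, Rational(98, 191)) = Rational(-9070, 191)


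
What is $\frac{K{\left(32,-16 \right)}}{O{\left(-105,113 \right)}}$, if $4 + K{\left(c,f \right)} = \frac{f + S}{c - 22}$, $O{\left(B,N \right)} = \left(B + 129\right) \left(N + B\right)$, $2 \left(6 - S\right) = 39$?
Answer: $- \frac{139}{3840} \approx -0.036198$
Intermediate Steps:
$S = - \frac{27}{2}$ ($S = 6 - \frac{39}{2} = - \frac{27}{2} \approx -13.5$)
$O{\left(B,N \right)} = \left(129 + B\right) \left(B + N\right)$
$K{\left(c,f \right)} = -4 + \frac{- \frac{27}{2} + f}{-22 + c}$ ($K{\left(c,f \right)} = -4 + \frac{f - \frac{27}{2}}{c - 22} = -4 + \frac{- \frac{27}{2} + f}{-22 + c}$)
$\frac{K{\left(32,-16 \right)}}{O{\left(-105,113 \right)}} = \frac{\frac{1}{-22 + 32} \left(\frac{149}{2} - 16 - 128\right)}{\left(-105\right)^{2} + 129 \left(-105\right) + 129 \cdot 113 - 11865} = \frac{\frac{1}{10} \left(\frac{149}{2} - 16 - 128\right)}{11025 - 13545 + 14577 - 11865} = \frac{\frac{1}{10} \left(- \frac{139}{2}\right)}{192} = \left(- \frac{139}{20}\right) \frac{1}{192} = - \frac{139}{3840}$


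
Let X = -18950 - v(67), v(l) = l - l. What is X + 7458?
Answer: -11492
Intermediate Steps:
v(l) = 0
X = -18950 (X = -18950 - 1*0 = -18950 + 0 = -18950)
X + 7458 = -18950 + 7458 = -11492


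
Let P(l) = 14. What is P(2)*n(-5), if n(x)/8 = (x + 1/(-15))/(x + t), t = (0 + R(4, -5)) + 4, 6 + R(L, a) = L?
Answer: 8512/45 ≈ 189.16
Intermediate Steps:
R(L, a) = -6 + L
t = 2 (t = (0 + (-6 + 4)) + 4 = (0 - 2) + 4 = -2 + 4 = 2)
n(x) = 8*(-1/15 + x)/(2 + x) (n(x) = 8*((x + 1/(-15))/(x + 2)) = 8*((x - 1/15)/(2 + x)) = 8*((-1/15 + x)/(2 + x)) = 8*(-1/15 + x)/(2 + x))
P(2)*n(-5) = 14*(8*(-1 + 15*(-5))/(15*(2 - 5))) = 14*((8/15)*(-1 - 75)/(-3)) = 14*((8/15)*(-1/3)*(-76)) = 14*(608/45) = 8512/45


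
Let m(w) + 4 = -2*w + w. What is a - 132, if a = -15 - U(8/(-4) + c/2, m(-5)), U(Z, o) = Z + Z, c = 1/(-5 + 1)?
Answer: -571/4 ≈ -142.75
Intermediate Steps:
c = -1/4 (c = 1/(-4) = -1/4 ≈ -0.25000)
m(w) = -4 - w (m(w) = -4 + (-2*w + w) = -4 - w)
U(Z, o) = 2*Z
a = -43/4 (a = -15 - 2*(8/(-4) - 1/4/2) = -15 - 2*(8*(-1/4) - 1/4*1/2) = -15 - 2*(-2 - 1/8) = -15 - 2*(-17)/8 = -15 - 1*(-17/4) = -15 + 17/4 = -43/4 ≈ -10.750)
a - 132 = -43/4 - 132 = -571/4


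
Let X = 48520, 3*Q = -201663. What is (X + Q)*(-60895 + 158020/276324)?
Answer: 78668524060990/69081 ≈ 1.1388e+9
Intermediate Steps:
Q = -67221 (Q = (1/3)*(-201663) = -67221)
(X + Q)*(-60895 + 158020/276324) = (48520 - 67221)*(-60895 + 158020/276324) = -18701*(-60895 + 158020*(1/276324)) = -18701*(-60895 + 39505/69081) = -18701*(-4206647990/69081) = 78668524060990/69081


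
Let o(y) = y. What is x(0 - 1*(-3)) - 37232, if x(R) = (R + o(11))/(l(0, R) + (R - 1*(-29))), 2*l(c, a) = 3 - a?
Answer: -595705/16 ≈ -37232.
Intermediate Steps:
l(c, a) = 3/2 - a/2 (l(c, a) = (3 - a)/2 = 3/2 - a/2)
x(R) = (11 + R)/(61/2 + R/2) (x(R) = (R + 11)/((3/2 - R/2) + (R - 1*(-29))) = (11 + R)/((3/2 - R/2) + (R + 29)) = (11 + R)/((3/2 - R/2) + (29 + R)) = (11 + R)/(61/2 + R/2))
x(0 - 1*(-3)) - 37232 = 2*(11 + (0 - 1*(-3)))/(61 + (0 - 1*(-3))) - 37232 = 2*(11 + (0 + 3))/(61 + (0 + 3)) - 37232 = 2*(11 + 3)/(61 + 3) - 37232 = 2*14/64 - 37232 = 2*(1/64)*14 - 37232 = 7/16 - 37232 = -595705/16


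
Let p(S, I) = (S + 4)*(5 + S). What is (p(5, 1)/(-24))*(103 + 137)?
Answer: -900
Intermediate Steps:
p(S, I) = (4 + S)*(5 + S)
(p(5, 1)/(-24))*(103 + 137) = ((20 + 5² + 9*5)/(-24))*(103 + 137) = ((20 + 25 + 45)*(-1/24))*240 = (90*(-1/24))*240 = -15/4*240 = -900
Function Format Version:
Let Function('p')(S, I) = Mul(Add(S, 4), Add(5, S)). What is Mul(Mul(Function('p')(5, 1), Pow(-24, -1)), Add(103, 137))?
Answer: -900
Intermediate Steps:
Function('p')(S, I) = Mul(Add(4, S), Add(5, S))
Mul(Mul(Function('p')(5, 1), Pow(-24, -1)), Add(103, 137)) = Mul(Mul(Add(20, Pow(5, 2), Mul(9, 5)), Pow(-24, -1)), Add(103, 137)) = Mul(Mul(Add(20, 25, 45), Rational(-1, 24)), 240) = Mul(Mul(90, Rational(-1, 24)), 240) = Mul(Rational(-15, 4), 240) = -900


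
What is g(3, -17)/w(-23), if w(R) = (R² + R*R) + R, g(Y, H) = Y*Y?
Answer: 1/115 ≈ 0.0086956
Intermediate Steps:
g(Y, H) = Y²
w(R) = R + 2*R² (w(R) = (R² + R²) + R = 2*R² + R = R + 2*R²)
g(3, -17)/w(-23) = 3²/((-23*(1 + 2*(-23)))) = 9/((-23*(1 - 46))) = 9/((-23*(-45))) = 9/1035 = 9*(1/1035) = 1/115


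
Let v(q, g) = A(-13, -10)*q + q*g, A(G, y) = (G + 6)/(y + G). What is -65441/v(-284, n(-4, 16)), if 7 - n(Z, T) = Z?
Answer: 1505143/73840 ≈ 20.384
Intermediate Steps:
n(Z, T) = 7 - Z
A(G, y) = (6 + G)/(G + y)
v(q, g) = 7*q/23 + g*q (v(q, g) = ((6 - 13)/(-13 - 10))*q + q*g = (-7/(-23))*q + g*q = (-1/23*(-7))*q + g*q = 7*q/23 + g*q)
-65441/v(-284, n(-4, 16)) = -65441*(-23/(284*(7 + 23*(7 - 1*(-4))))) = -65441*(-23/(284*(7 + 23*(7 + 4)))) = -65441*(-23/(284*(7 + 23*11))) = -65441*(-23/(284*(7 + 253))) = -65441/((1/23)*(-284)*260) = -65441/(-73840/23) = -65441*(-23/73840) = 1505143/73840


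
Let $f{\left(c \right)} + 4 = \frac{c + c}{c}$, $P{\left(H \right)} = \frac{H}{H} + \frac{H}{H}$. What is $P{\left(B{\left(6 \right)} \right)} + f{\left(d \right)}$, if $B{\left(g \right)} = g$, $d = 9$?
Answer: $0$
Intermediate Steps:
$P{\left(H \right)} = 2$ ($P{\left(H \right)} = 1 + 1 = 2$)
$f{\left(c \right)} = -2$ ($f{\left(c \right)} = -4 + \frac{c + c}{c} = -4 + \frac{2 c}{c} = -4 + 2 = -2$)
$P{\left(B{\left(6 \right)} \right)} + f{\left(d \right)} = 2 - 2 = 0$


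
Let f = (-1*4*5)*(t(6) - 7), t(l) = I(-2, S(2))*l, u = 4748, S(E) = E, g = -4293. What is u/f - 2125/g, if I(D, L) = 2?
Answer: -5042666/107325 ≈ -46.985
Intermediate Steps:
t(l) = 2*l
f = -100 (f = (-1*4*5)*(2*6 - 7) = (-4*5)*(12 - 7) = -20*5 = -100)
u/f - 2125/g = 4748/(-100) - 2125/(-4293) = 4748*(-1/100) - 2125*(-1/4293) = -1187/25 + 2125/4293 = -5042666/107325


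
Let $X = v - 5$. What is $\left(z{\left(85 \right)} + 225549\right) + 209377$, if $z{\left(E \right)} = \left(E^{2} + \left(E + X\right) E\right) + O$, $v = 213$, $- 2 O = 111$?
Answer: $\frac{934001}{2} \approx 4.67 \cdot 10^{5}$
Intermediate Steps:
$O = - \frac{111}{2}$ ($O = \left(- \frac{1}{2}\right) 111 = - \frac{111}{2} \approx -55.5$)
$X = 208$ ($X = 213 - 5 = 208$)
$z{\left(E \right)} = - \frac{111}{2} + E^{2} + E \left(208 + E\right)$ ($z{\left(E \right)} = \left(E^{2} + \left(E + 208\right) E\right) - \frac{111}{2} = \left(E^{2} + \left(208 + E\right) E\right) - \frac{111}{2} = \left(E^{2} + E \left(208 + E\right)\right) - \frac{111}{2} = - \frac{111}{2} + E^{2} + E \left(208 + E\right)$)
$\left(z{\left(85 \right)} + 225549\right) + 209377 = \left(\left(- \frac{111}{2} + 2 \cdot 85^{2} + 208 \cdot 85\right) + 225549\right) + 209377 = \left(\left(- \frac{111}{2} + 2 \cdot 7225 + 17680\right) + 225549\right) + 209377 = \left(\left(- \frac{111}{2} + 14450 + 17680\right) + 225549\right) + 209377 = \left(\frac{64149}{2} + 225549\right) + 209377 = \frac{515247}{2} + 209377 = \frac{934001}{2}$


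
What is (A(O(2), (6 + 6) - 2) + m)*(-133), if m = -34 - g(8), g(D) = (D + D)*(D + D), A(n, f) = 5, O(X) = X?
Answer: 37905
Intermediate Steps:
g(D) = 4*D² (g(D) = (2*D)*(2*D) = 4*D²)
m = -290 (m = -34 - 4*8² = -34 - 4*64 = -34 - 1*256 = -34 - 256 = -290)
(A(O(2), (6 + 6) - 2) + m)*(-133) = (5 - 290)*(-133) = -285*(-133) = 37905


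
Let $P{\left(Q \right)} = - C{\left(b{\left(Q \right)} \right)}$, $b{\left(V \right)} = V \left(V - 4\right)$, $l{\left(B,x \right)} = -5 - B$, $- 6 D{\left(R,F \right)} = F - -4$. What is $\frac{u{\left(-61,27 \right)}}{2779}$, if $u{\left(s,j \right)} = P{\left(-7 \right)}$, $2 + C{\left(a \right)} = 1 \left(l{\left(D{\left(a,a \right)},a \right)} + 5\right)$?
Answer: $- \frac{23}{5558} \approx -0.0041382$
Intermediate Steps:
$D{\left(R,F \right)} = - \frac{2}{3} - \frac{F}{6}$ ($D{\left(R,F \right)} = - \frac{F - -4}{6} = - \frac{F + 4}{6} = - \frac{4 + F}{6} = - \frac{2}{3} - \frac{F}{6}$)
$b{\left(V \right)} = V \left(-4 + V\right)$
$C{\left(a \right)} = - \frac{4}{3} + \frac{a}{6}$ ($C{\left(a \right)} = -2 + 1 \left(\left(-5 - \left(- \frac{2}{3} - \frac{a}{6}\right)\right) + 5\right) = -2 + 1 \left(\left(-5 + \left(\frac{2}{3} + \frac{a}{6}\right)\right) + 5\right) = -2 + 1 \left(\left(- \frac{13}{3} + \frac{a}{6}\right) + 5\right) = -2 + 1 \left(\frac{2}{3} + \frac{a}{6}\right) = -2 + \left(\frac{2}{3} + \frac{a}{6}\right) = - \frac{4}{3} + \frac{a}{6}$)
$P{\left(Q \right)} = \frac{4}{3} - \frac{Q \left(-4 + Q\right)}{6}$ ($P{\left(Q \right)} = - (- \frac{4}{3} + \frac{Q \left(-4 + Q\right)}{6}) = \frac{4}{3} - \frac{Q \left(-4 + Q\right)}{6}$)
$u{\left(s,j \right)} = - \frac{23}{2}$ ($u{\left(s,j \right)} = \frac{4}{3} - - \frac{7 \left(-4 - 7\right)}{6} = \frac{4}{3} - \left(- \frac{7}{6}\right) \left(-11\right) = \frac{4}{3} - \frac{77}{6} = - \frac{23}{2}$)
$\frac{u{\left(-61,27 \right)}}{2779} = - \frac{23}{2 \cdot 2779} = \left(- \frac{23}{2}\right) \frac{1}{2779} = - \frac{23}{5558}$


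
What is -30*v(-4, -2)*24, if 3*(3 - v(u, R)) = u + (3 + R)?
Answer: -2880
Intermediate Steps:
v(u, R) = 2 - R/3 - u/3 (v(u, R) = 3 - (u + (3 + R))/3 = 3 - (3 + R + u)/3 = 3 + (-1 - R/3 - u/3) = 2 - R/3 - u/3)
-30*v(-4, -2)*24 = -30*(2 - ⅓*(-2) - ⅓*(-4))*24 = -30*(2 + ⅔ + 4/3)*24 = -30*4*24 = -120*24 = -2880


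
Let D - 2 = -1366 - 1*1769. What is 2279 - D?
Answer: 5412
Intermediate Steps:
D = -3133 (D = 2 + (-1366 - 1*1769) = 2 + (-1366 - 1769) = 2 - 3135 = -3133)
2279 - D = 2279 - 1*(-3133) = 2279 + 3133 = 5412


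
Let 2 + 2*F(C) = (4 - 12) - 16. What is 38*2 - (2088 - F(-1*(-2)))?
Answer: -2025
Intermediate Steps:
F(C) = -13 (F(C) = -1 + ((4 - 12) - 16)/2 = -1 + (-8 - 16)/2 = -1 + (1/2)*(-24) = -1 - 12 = -13)
38*2 - (2088 - F(-1*(-2))) = 38*2 - (2088 - 1*(-13)) = 76 - (2088 + 13) = 76 - 1*2101 = 76 - 2101 = -2025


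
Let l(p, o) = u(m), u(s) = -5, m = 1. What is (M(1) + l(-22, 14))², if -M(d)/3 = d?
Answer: 64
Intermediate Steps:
l(p, o) = -5
M(d) = -3*d
(M(1) + l(-22, 14))² = (-3*1 - 5)² = (-3 - 5)² = (-8)² = 64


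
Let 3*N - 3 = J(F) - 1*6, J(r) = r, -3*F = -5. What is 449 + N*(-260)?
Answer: 5081/9 ≈ 564.56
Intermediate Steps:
F = 5/3 (F = -1/3*(-5) = 5/3 ≈ 1.6667)
N = -4/9 (N = 1 + (5/3 - 1*6)/3 = 1 + (5/3 - 6)/3 = 1 + (1/3)*(-13/3) = 1 - 13/9 = -4/9 ≈ -0.44444)
449 + N*(-260) = 449 - 4/9*(-260) = 449 + 1040/9 = 5081/9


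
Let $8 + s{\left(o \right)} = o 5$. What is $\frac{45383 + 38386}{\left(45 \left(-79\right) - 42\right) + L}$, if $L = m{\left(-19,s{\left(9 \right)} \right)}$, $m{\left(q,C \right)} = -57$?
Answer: $- \frac{3989}{174} \approx -22.925$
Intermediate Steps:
$s{\left(o \right)} = -8 + 5 o$ ($s{\left(o \right)} = -8 + o 5 = -8 + 5 o$)
$L = -57$
$\frac{45383 + 38386}{\left(45 \left(-79\right) - 42\right) + L} = \frac{45383 + 38386}{\left(45 \left(-79\right) - 42\right) - 57} = \frac{83769}{\left(-3555 - 42\right) - 57} = \frac{83769}{-3597 - 57} = \frac{83769}{-3654} = 83769 \left(- \frac{1}{3654}\right) = - \frac{3989}{174}$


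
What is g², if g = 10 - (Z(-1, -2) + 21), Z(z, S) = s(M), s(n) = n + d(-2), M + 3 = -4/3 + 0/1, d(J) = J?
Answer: 196/9 ≈ 21.778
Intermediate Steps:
M = -13/3 (M = -3 + (-4/3 + 0/1) = -3 + (-4*⅓ + 0*1) = -3 + (-4/3 + 0) = -3 - 4/3 = -13/3 ≈ -4.3333)
s(n) = -2 + n (s(n) = n - 2 = -2 + n)
Z(z, S) = -19/3 (Z(z, S) = -2 - 13/3 = -19/3)
g = -14/3 (g = 10 - (-19/3 + 21) = 10 - 1*44/3 = 10 - 44/3 = -14/3 ≈ -4.6667)
g² = (-14/3)² = 196/9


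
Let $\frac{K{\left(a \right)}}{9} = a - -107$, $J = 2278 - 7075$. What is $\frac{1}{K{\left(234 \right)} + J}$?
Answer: $- \frac{1}{1728} \approx -0.0005787$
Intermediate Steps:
$J = -4797$ ($J = 2278 - 7075 = -4797$)
$K{\left(a \right)} = 963 + 9 a$ ($K{\left(a \right)} = 9 \left(a - -107\right) = 9 \left(a + 107\right) = 9 \left(107 + a\right) = 963 + 9 a$)
$\frac{1}{K{\left(234 \right)} + J} = \frac{1}{\left(963 + 9 \cdot 234\right) - 4797} = \frac{1}{\left(963 + 2106\right) - 4797} = \frac{1}{3069 - 4797} = \frac{1}{-1728} = - \frac{1}{1728}$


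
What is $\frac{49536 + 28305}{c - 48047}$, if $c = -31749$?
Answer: $- \frac{77841}{79796} \approx -0.9755$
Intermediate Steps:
$\frac{49536 + 28305}{c - 48047} = \frac{49536 + 28305}{-31749 - 48047} = \frac{77841}{-79796} = 77841 \left(- \frac{1}{79796}\right) = - \frac{77841}{79796}$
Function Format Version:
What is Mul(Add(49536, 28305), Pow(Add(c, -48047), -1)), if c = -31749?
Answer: Rational(-77841, 79796) ≈ -0.97550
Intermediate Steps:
Mul(Add(49536, 28305), Pow(Add(c, -48047), -1)) = Mul(Add(49536, 28305), Pow(Add(-31749, -48047), -1)) = Mul(77841, Pow(-79796, -1)) = Mul(77841, Rational(-1, 79796)) = Rational(-77841, 79796)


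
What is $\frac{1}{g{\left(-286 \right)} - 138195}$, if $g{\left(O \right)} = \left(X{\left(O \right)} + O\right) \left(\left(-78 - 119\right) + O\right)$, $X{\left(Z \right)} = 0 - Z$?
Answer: $- \frac{1}{138195} \approx -7.2362 \cdot 10^{-6}$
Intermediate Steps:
$X{\left(Z \right)} = - Z$
$g{\left(O \right)} = 0$ ($g{\left(O \right)} = \left(- O + O\right) \left(\left(-78 - 119\right) + O\right) = 0 \left(\left(-78 - 119\right) + O\right) = 0 \left(-197 + O\right) = 0$)
$\frac{1}{g{\left(-286 \right)} - 138195} = \frac{1}{0 - 138195} = \frac{1}{-138195} = - \frac{1}{138195}$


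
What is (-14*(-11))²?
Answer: 23716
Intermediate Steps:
(-14*(-11))² = 154² = 23716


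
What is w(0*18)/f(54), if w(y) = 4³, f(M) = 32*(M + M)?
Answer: 1/54 ≈ 0.018519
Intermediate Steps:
f(M) = 64*M (f(M) = 32*(2*M) = 64*M)
w(y) = 64
w(0*18)/f(54) = 64/((64*54)) = 64/3456 = 64*(1/3456) = 1/54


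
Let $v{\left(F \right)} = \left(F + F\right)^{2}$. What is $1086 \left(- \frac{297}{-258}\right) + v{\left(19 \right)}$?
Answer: $\frac{115849}{43} \approx 2694.2$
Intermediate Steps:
$v{\left(F \right)} = 4 F^{2}$ ($v{\left(F \right)} = \left(2 F\right)^{2} = 4 F^{2}$)
$1086 \left(- \frac{297}{-258}\right) + v{\left(19 \right)} = 1086 \left(- \frac{297}{-258}\right) + 4 \cdot 19^{2} = 1086 \left(\left(-297\right) \left(- \frac{1}{258}\right)\right) + 4 \cdot 361 = 1086 \cdot \frac{99}{86} + 1444 = \frac{53757}{43} + 1444 = \frac{115849}{43}$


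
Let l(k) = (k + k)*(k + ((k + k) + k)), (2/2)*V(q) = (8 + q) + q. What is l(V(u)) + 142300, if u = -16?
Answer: 146908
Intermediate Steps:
V(q) = 8 + 2*q (V(q) = (8 + q) + q = 8 + 2*q)
l(k) = 8*k² (l(k) = (2*k)*(k + (2*k + k)) = (2*k)*(k + 3*k) = (2*k)*(4*k) = 8*k²)
l(V(u)) + 142300 = 8*(8 + 2*(-16))² + 142300 = 8*(8 - 32)² + 142300 = 8*(-24)² + 142300 = 8*576 + 142300 = 4608 + 142300 = 146908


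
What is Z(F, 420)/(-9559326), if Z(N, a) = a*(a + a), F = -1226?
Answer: -8400/227603 ≈ -0.036906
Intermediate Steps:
Z(N, a) = 2*a**2 (Z(N, a) = a*(2*a) = 2*a**2)
Z(F, 420)/(-9559326) = (2*420**2)/(-9559326) = (2*176400)*(-1/9559326) = 352800*(-1/9559326) = -8400/227603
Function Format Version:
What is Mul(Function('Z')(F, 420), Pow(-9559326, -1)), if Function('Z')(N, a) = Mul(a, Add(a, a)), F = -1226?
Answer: Rational(-8400, 227603) ≈ -0.036906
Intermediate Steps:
Function('Z')(N, a) = Mul(2, Pow(a, 2)) (Function('Z')(N, a) = Mul(a, Mul(2, a)) = Mul(2, Pow(a, 2)))
Mul(Function('Z')(F, 420), Pow(-9559326, -1)) = Mul(Mul(2, Pow(420, 2)), Pow(-9559326, -1)) = Mul(Mul(2, 176400), Rational(-1, 9559326)) = Mul(352800, Rational(-1, 9559326)) = Rational(-8400, 227603)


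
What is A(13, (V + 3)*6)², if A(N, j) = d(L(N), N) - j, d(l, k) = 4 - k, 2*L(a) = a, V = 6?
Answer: 3969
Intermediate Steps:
L(a) = a/2
A(N, j) = 4 - N - j (A(N, j) = (4 - N) - j = 4 - N - j)
A(13, (V + 3)*6)² = (4 - 1*13 - (6 + 3)*6)² = (4 - 13 - 9*6)² = (4 - 13 - 1*54)² = (4 - 13 - 54)² = (-63)² = 3969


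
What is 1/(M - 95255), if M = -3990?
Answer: -1/99245 ≈ -1.0076e-5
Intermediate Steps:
1/(M - 95255) = 1/(-3990 - 95255) = 1/(-99245) = -1/99245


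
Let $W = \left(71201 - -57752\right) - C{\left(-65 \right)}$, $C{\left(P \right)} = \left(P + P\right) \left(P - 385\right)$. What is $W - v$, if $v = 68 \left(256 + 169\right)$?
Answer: $41553$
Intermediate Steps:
$C{\left(P \right)} = 2 P \left(-385 + P\right)$
$W = 70453$ ($W = \left(71201 - -57752\right) - 2 \left(-65\right) \left(-385 - 65\right) = \left(71201 + 57752\right) - 2 \left(-65\right) \left(-450\right) = 128953 - 58500 = 70453$)
$v = 28900$ ($v = 68 \cdot 425 = 28900$)
$W - v = 70453 - 28900 = 41553$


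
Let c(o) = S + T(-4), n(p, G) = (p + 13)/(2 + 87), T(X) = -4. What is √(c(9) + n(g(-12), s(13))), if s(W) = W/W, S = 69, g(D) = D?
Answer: √514954/89 ≈ 8.0630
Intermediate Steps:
s(W) = 1
n(p, G) = 13/89 + p/89 (n(p, G) = (13 + p)/89 = (13 + p)*(1/89) = 13/89 + p/89)
c(o) = 65 (c(o) = 69 - 4 = 65)
√(c(9) + n(g(-12), s(13))) = √(65 + (13/89 + (1/89)*(-12))) = √(65 + (13/89 - 12/89)) = √(65 + 1/89) = √(5786/89) = √514954/89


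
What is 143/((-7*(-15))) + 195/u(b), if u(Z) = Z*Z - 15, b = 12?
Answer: 12974/4515 ≈ 2.8735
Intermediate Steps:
u(Z) = -15 + Z**2 (u(Z) = Z**2 - 15 = -15 + Z**2)
143/((-7*(-15))) + 195/u(b) = 143/((-7*(-15))) + 195/(-15 + 12**2) = 143/105 + 195/(-15 + 144) = 143*(1/105) + 195/129 = 143/105 + 195*(1/129) = 143/105 + 65/43 = 12974/4515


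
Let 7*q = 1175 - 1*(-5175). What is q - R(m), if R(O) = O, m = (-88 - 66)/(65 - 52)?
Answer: 83628/91 ≈ 918.99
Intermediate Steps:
q = 6350/7 (q = (1175 - 1*(-5175))/7 = (1175 + 5175)/7 = (⅐)*6350 = 6350/7 ≈ 907.14)
m = -154/13 ≈ -11.846
q - R(m) = 6350/7 - 1*(-154/13) = 6350/7 + 154/13 = 83628/91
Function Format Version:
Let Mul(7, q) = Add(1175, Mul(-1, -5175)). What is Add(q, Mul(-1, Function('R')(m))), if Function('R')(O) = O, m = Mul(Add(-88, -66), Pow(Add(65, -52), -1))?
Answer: Rational(83628, 91) ≈ 918.99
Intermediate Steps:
q = Rational(6350, 7) (q = Mul(Rational(1, 7), Add(1175, Mul(-1, -5175))) = Mul(Rational(1, 7), Add(1175, 5175)) = Mul(Rational(1, 7), 6350) = Rational(6350, 7) ≈ 907.14)
m = Rational(-154, 13) (m = Mul(-154, Pow(13, -1)) = Mul(-154, Rational(1, 13)) = Rational(-154, 13) ≈ -11.846)
Add(q, Mul(-1, Function('R')(m))) = Add(Rational(6350, 7), Mul(-1, Rational(-154, 13))) = Add(Rational(6350, 7), Rational(154, 13)) = Rational(83628, 91)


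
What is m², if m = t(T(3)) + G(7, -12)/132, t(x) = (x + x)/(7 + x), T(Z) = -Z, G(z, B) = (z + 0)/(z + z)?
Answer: 156025/69696 ≈ 2.2387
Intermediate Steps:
G(z, B) = ½ (G(z, B) = z/((2*z)) = z*(1/(2*z)) = ½)
t(x) = 2*x/(7 + x) (t(x) = (2*x)/(7 + x) = 2*x/(7 + x))
m = -395/264 (m = 2*(-1*3)/(7 - 1*3) + (½)/132 = 2*(-3)/(7 - 3) + (½)*(1/132) = 2*(-3)/4 + 1/264 = 2*(-3)*(¼) + 1/264 = -3/2 + 1/264 = -395/264 ≈ -1.4962)
m² = (-395/264)² = 156025/69696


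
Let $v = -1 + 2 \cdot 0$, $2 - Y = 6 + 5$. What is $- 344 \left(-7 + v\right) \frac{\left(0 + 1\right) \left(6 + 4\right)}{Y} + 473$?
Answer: $- \frac{23263}{9} \approx -2584.8$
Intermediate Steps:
$Y = -9$ ($Y = 2 - \left(6 + 5\right) = 2 - 11 = -9$)
$v = -1$ ($v = -1 + 0 = -1$)
$- 344 \left(-7 + v\right) \frac{\left(0 + 1\right) \left(6 + 4\right)}{Y} + 473 = - 344 \left(-7 - 1\right) \frac{\left(0 + 1\right) \left(6 + 4\right)}{-9} + 473 = - 344 \left(- 8 \cdot 1 \cdot 10 \left(- \frac{1}{9}\right)\right) + 473 = - 344 \left(- 8 \cdot 10 \left(- \frac{1}{9}\right)\right) + 473 = - 344 \left(\left(-8\right) \left(- \frac{10}{9}\right)\right) + 473 = \left(-344\right) \frac{80}{9} + 473 = - \frac{27520}{9} + 473 = - \frac{23263}{9}$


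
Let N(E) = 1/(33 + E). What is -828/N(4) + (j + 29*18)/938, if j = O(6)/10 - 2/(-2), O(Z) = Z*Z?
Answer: -143680207/4690 ≈ -30635.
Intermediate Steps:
O(Z) = Z²
j = 23/5 (j = 6²/10 - 2/(-2) = 36*(⅒) - 2*(-½) = 18/5 + 1 = 23/5 ≈ 4.6000)
-828/N(4) + (j + 29*18)/938 = -828/(1/(33 + 4)) + (23/5 + 29*18)/938 = -828/(1/37) + (23/5 + 522)*(1/938) = -828/1/37 + (2633/5)*(1/938) = -828*37 + 2633/4690 = -30636 + 2633/4690 = -143680207/4690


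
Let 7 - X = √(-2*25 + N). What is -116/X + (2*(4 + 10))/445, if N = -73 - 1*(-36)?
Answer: 4*(-12856*I + 7*√87)/(445*(√87 + 7*I)) ≈ -5.9077 - 7.9557*I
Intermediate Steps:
N = -37 (N = -73 + 36 = -37)
X = 7 - I*√87 (X = 7 - √(-2*25 - 37) = 7 - √(-50 - 37) = 7 - √(-87) = 7 - I*√87 ≈ 7.0 - 9.3274*I)
-116/X + (2*(4 + 10))/445 = -116/(7 - I*√87) + (2*(4 + 10))/445 = -116/(7 - I*√87) + (2*14)*(1/445) = -116/(7 - I*√87) + 28*(1/445) = -116/(7 - I*√87) + 28/445 = 28/445 - 116/(7 - I*√87)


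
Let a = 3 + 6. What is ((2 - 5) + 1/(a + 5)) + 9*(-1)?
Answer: -167/14 ≈ -11.929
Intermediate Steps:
a = 9
((2 - 5) + 1/(a + 5)) + 9*(-1) = ((2 - 5) + 1/(9 + 5)) + 9*(-1) = (-3 + 1/14) - 9 = -41/14 - 9 = -167/14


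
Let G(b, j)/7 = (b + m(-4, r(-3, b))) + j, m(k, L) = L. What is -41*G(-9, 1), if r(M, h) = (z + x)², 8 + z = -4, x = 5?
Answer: -11767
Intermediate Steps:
z = -12 (z = -8 - 4 = -12)
r(M, h) = 49 (r(M, h) = (-12 + 5)² = (-7)² = 49)
G(b, j) = 343 + 7*b + 7*j (G(b, j) = 7*((b + 49) + j) = 7*((49 + b) + j) = 7*(49 + b + j) = 343 + 7*b + 7*j)
-41*G(-9, 1) = -41*(343 + 7*(-9) + 7*1) = -41*(343 - 63 + 7) = -41*287 = -11767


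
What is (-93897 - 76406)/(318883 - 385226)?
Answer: 170303/66343 ≈ 2.5670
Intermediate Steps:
(-93897 - 76406)/(318883 - 385226) = -170303/(-66343) = -170303*(-1/66343) = 170303/66343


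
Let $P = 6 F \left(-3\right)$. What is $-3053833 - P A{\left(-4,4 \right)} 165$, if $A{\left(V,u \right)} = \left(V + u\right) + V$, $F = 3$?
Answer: $-3089473$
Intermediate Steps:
$A{\left(V,u \right)} = u + 2 V$
$P = -54$ ($P = 6 \cdot 3 \left(-3\right) = 18 \left(-3\right) = -54$)
$-3053833 - P A{\left(-4,4 \right)} 165 = -3053833 - - 54 \left(4 + 2 \left(-4\right)\right) 165 = -3053833 - - 54 \left(4 - 8\right) 165 = -3053833 - \left(-54\right) \left(-4\right) 165 = -3053833 - 216 \cdot 165 = -3053833 - 35640 = -3089473$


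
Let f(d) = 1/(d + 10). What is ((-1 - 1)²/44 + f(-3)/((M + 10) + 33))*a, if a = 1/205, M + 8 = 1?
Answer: 263/568260 ≈ 0.00046282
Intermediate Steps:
M = -7 (M = -8 + 1 = -7)
f(d) = 1/(10 + d)
a = 1/205 ≈ 0.0048781
((-1 - 1)²/44 + f(-3)/((M + 10) + 33))*a = ((-1 - 1)²/44 + 1/((10 - 3)*((-7 + 10) + 33)))*(1/205) = ((-2)²*(1/44) + 1/(7*(3 + 33)))*(1/205) = (4*(1/44) + (⅐)/36)*(1/205) = (1/11 + (⅐)*(1/36))*(1/205) = (1/11 + 1/252)*(1/205) = (263/2772)*(1/205) = 263/568260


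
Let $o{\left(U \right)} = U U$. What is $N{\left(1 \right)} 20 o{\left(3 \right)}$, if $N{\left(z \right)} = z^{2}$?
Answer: $180$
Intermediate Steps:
$o{\left(U \right)} = U^{2}$
$N{\left(1 \right)} 20 o{\left(3 \right)} = 1^{2} \cdot 20 \cdot 3^{2} = 1 \cdot 20 \cdot 9 = 20 \cdot 9 = 180$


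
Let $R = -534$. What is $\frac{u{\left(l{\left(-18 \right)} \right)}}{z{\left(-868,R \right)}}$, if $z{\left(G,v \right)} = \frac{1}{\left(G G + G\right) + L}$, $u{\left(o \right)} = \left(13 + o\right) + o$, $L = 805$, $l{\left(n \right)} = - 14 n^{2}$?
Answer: $-6824697299$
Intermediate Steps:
$u{\left(o \right)} = 13 + 2 o$
$z{\left(G,v \right)} = \frac{1}{805 + G + G^{2}}$ ($z{\left(G,v \right)} = \frac{1}{\left(G G + G\right) + 805} = \frac{1}{\left(G^{2} + G\right) + 805} = \frac{1}{\left(G + G^{2}\right) + 805} = \frac{1}{805 + G + G^{2}}$)
$\frac{u{\left(l{\left(-18 \right)} \right)}}{z{\left(-868,R \right)}} = \frac{13 + 2 \left(- 14 \left(-18\right)^{2}\right)}{\frac{1}{805 - 868 + \left(-868\right)^{2}}} = \frac{13 + 2 \left(\left(-14\right) 324\right)}{\frac{1}{805 - 868 + 753424}} = \frac{13 + 2 \left(-4536\right)}{\frac{1}{753361}} = \left(13 - 9072\right) \frac{1}{\frac{1}{753361}} = \left(-9059\right) 753361 = -6824697299$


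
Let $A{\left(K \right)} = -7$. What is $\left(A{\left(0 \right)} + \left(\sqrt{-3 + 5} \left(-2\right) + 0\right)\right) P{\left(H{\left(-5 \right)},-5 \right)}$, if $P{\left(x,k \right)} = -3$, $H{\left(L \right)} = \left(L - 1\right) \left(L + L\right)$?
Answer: $21 + 6 \sqrt{2} \approx 29.485$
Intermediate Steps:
$H{\left(L \right)} = 2 L \left(-1 + L\right)$ ($H{\left(L \right)} = \left(-1 + L\right) 2 L = 2 L \left(-1 + L\right)$)
$\left(A{\left(0 \right)} + \left(\sqrt{-3 + 5} \left(-2\right) + 0\right)\right) P{\left(H{\left(-5 \right)},-5 \right)} = \left(-7 + \left(\sqrt{-3 + 5} \left(-2\right) + 0\right)\right) \left(-3\right) = \left(-7 + \left(\sqrt{2} \left(-2\right) + 0\right)\right) \left(-3\right) = \left(-7 + \left(- 2 \sqrt{2} + 0\right)\right) \left(-3\right) = \left(-7 - 2 \sqrt{2}\right) \left(-3\right) = 21 + 6 \sqrt{2}$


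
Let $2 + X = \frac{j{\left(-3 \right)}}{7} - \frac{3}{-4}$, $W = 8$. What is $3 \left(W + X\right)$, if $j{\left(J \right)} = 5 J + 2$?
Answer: $\frac{411}{28} \approx 14.679$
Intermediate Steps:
$j{\left(J \right)} = 2 + 5 J$
$X = - \frac{87}{28}$ ($X = -2 + \left(\frac{2 + 5 \left(-3\right)}{7} - \frac{3}{-4}\right) = -2 + \left(\left(2 - 15\right) \frac{1}{7} - - \frac{3}{4}\right) = -2 + \left(\left(-13\right) \frac{1}{7} + \frac{3}{4}\right) = -2 + \left(- \frac{13}{7} + \frac{3}{4}\right) = -2 - \frac{31}{28} = - \frac{87}{28} \approx -3.1071$)
$3 \left(W + X\right) = 3 \left(8 - \frac{87}{28}\right) = 3 \cdot \frac{137}{28} = \frac{411}{28}$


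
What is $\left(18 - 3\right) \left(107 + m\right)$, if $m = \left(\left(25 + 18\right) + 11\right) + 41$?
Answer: $3030$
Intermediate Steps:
$m = 95$ ($m = \left(43 + 11\right) + 41 = 54 + 41 = 95$)
$\left(18 - 3\right) \left(107 + m\right) = \left(18 - 3\right) \left(107 + 95\right) = 15 \cdot 202 = 3030$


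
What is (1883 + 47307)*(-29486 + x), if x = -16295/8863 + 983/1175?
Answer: -3021037057637748/2082805 ≈ -1.4505e+9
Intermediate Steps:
x = -10434296/10414025 (x = -16295*1/8863 + 983*(1/1175) = -16295/8863 + 983/1175 = -10434296/10414025 ≈ -1.0019)
(1883 + 47307)*(-29486 + x) = (1883 + 47307)*(-29486 - 10434296/10414025) = 49190*(-307078375446/10414025) = -3021037057637748/2082805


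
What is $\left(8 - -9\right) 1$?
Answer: $17$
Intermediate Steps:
$\left(8 - -9\right) 1 = \left(8 + 9\right) 1 = 17 \cdot 1 = 17$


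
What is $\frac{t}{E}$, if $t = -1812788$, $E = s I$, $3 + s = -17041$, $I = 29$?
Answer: $\frac{453197}{123569} \approx 3.6676$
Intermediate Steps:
$s = -17044$ ($s = -3 - 17041 = -17044$)
$E = -494276$ ($E = \left(-17044\right) 29 = -494276$)
$\frac{t}{E} = - \frac{1812788}{-494276} = \left(-1812788\right) \left(- \frac{1}{494276}\right) = \frac{453197}{123569}$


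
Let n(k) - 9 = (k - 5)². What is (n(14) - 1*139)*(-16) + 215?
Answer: 999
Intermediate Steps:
n(k) = 9 + (-5 + k)² (n(k) = 9 + (k - 5)² = 9 + (-5 + k)²)
(n(14) - 1*139)*(-16) + 215 = ((9 + (-5 + 14)²) - 1*139)*(-16) + 215 = ((9 + 9²) - 139)*(-16) + 215 = ((9 + 81) - 139)*(-16) + 215 = (90 - 139)*(-16) + 215 = -49*(-16) + 215 = 784 + 215 = 999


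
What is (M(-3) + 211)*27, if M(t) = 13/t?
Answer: 5580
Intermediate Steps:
(M(-3) + 211)*27 = (13/(-3) + 211)*27 = (13*(-⅓) + 211)*27 = (-13/3 + 211)*27 = (620/3)*27 = 5580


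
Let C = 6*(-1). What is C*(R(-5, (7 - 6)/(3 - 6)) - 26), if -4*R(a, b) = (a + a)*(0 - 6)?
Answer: 246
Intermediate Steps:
R(a, b) = 3*a (R(a, b) = -(a + a)*(0 - 6)/4 = -2*a*(-6)/4 = -(-3)*a = 3*a)
C = -6
C*(R(-5, (7 - 6)/(3 - 6)) - 26) = -6*(3*(-5) - 26) = -6*(-15 - 26) = -6*(-41) = 246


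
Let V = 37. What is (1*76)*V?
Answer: 2812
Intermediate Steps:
(1*76)*V = (1*76)*37 = 76*37 = 2812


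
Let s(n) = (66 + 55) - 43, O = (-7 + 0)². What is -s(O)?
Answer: -78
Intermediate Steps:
O = 49 (O = (-7)² = 49)
s(n) = 78 (s(n) = 121 - 43 = 78)
-s(O) = -1*78 = -78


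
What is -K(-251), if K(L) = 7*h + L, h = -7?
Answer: 300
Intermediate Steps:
K(L) = -49 + L (K(L) = 7*(-7) + L = -49 + L)
-K(-251) = -(-49 - 251) = -1*(-300) = 300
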